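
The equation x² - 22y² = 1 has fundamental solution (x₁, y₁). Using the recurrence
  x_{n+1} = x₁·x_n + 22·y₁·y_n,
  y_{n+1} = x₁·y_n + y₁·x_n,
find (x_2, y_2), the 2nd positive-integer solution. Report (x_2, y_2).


Step 1: Find the fundamental solution (x₁, y₁) of x² - 22y² = 1.
  Expand √22 as a continued fraction. a₀ = ⌊√22⌋ = 4; iterate m_{k+1} = d_k·a_k − m_k, d_{k+1} = (22 − m_{k+1}²)/d_k, a_{k+1} = ⌊(a₀ + m_{k+1})/d_{k+1}⌋ (starting m₀ = 0, d₀ = 1), with convergents p_k = a_k·p_{k-1} + p_{k-2}, q_k = a_k·q_{k-1} + q_{k-2} (p₋₁ = 1, q₋₁ = 0):
  k = 0: a₀ = 4; p₀/q₀ = 4/1; p₀² − 22·q₀² = 16 − 22 = -6.
  k = 1: m = 4, d = 6, a = ⌊(4 + 4)/6⌋ = 1; p/q = (1·4 + 1)/(1·1 + 0) = 5/1; p² − 22·q² = 25 − 22 = 3.
  k = 2: m = 2, d = 3, a = ⌊(4 + 2)/3⌋ = 2; p/q = (2·5 + 4)/(2·1 + 1) = 14/3; p² − 22·q² = 196 − 198 = -2.
  k = 3: m = 4, d = 2, a = ⌊(4 + 4)/2⌋ = 4; p/q = (4·14 + 5)/(4·3 + 1) = 61/13; p² − 22·q² = 3721 − 3718 = 3.
  k = 4: m = 4, d = 3, a = ⌊(4 + 4)/3⌋ = 2; p/q = (2·61 + 14)/(2·13 + 3) = 136/29; p² − 22·q² = 18496 − 18502 = -6.
  k = 5: m = 2, d = 6, a = ⌊(4 + 2)/6⌋ = 1; p/q = (1·136 + 61)/(1·29 + 13) = 197/42; p² − 22·q² = 38809 − 38808 = 1.
  The first convergent with p² − 22·q² = 1 gives the fundamental solution (x₁, y₁) = (197, 42).
Step 2: Apply the recurrence (x_{n+1}, y_{n+1}) = (x₁x_n + 22y₁y_n, x₁y_n + y₁x_n) repeatedly.
  From (x_1, y_1) = (197, 42): x_2 = 197·197 + 22·42·42 = 77617; y_2 = 197·42 + 42·197 = 16548.
Step 3: Verify x_2² - 22·y_2² = 6024398689 - 6024398688 = 1 (should be 1). ✓

(x_1, y_1) = (197, 42); (x_2, y_2) = (77617, 16548).


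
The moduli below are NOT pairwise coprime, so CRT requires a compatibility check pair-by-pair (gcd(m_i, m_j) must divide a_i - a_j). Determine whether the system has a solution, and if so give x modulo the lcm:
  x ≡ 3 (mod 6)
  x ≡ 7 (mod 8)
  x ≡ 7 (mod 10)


Moduli 6, 8, 10 are not pairwise coprime, so CRT works modulo lcm(m_i) when all pairwise compatibility conditions hold.
Pairwise compatibility: gcd(m_i, m_j) must divide a_i - a_j for every pair.
Merge one congruence at a time:
  Start: x ≡ 3 (mod 6).
  Combine with x ≡ 7 (mod 8): gcd(6, 8) = 2; 7 - 3 = 4, which IS divisible by 2, so compatible.
    Write x = 3 + 6·t and substitute into x ≡ 7 (mod 8): 6·t ≡ 7 − 3 = 4 (mod 8).
    Divide the congruence (and modulus) by g = 2: 3·t ≡ 2 (mod 4).
    The inverse of 3 mod 4 is 3 (since 3·3 = 9 = 2·4 + 1), so t ≡ 3·2 = 6 ≡ 2 (mod 4).
    Then x = 3 + 6·2 = 15, valid modulo lcm(6, 8) = 24: x ≡ 15 (mod 24).
  Combine with x ≡ 7 (mod 10): gcd(24, 10) = 2; 7 - 15 = -8, which IS divisible by 2, so compatible.
    Write x = 15 + 24·t and substitute into x ≡ 7 (mod 10): 24·t ≡ 7 − 15 = -8 (mod 10).
    Divide the congruence (and modulus) by g = 2: 12·t ≡ -4 (mod 5).
    Reduce coefficients mod 5: 2·t ≡ 1 (mod 5).
    The inverse of 2 mod 5 is 3 (since 2·3 = 6 = 1·5 + 1), so t ≡ 3·1 = 3 ≡ 3 (mod 5).
    Then x = 15 + 24·3 = 87, valid modulo lcm(24, 10) = 120: x ≡ 87 (mod 120).
Verify: 87 mod 6 = 3, 87 mod 8 = 7, 87 mod 10 = 7.

x ≡ 87 (mod 120).


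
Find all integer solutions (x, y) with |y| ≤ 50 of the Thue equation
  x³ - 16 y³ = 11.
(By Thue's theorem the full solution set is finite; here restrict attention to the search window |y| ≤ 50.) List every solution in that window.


The equation is x³ - 16y³ = 11. For fixed y, x³ = 16·y³ + 11, so a solution requires the RHS to be a perfect cube.
Strategy: iterate y from -50 to 50, compute RHS = 16·y³ + 11, and check whether it is a (positive or negative) perfect cube.
Check small values of y:
  y = 0: RHS = 11 is not a perfect cube.
  y = 1: RHS = 27 = (3)³ ⇒ x = 3 works.
  y = -1: RHS = -5 is not a perfect cube.
  y = 2: RHS = 139 is not a perfect cube.
  y = -2: RHS = -117 is not a perfect cube.
  y = 3: RHS = 443 is not a perfect cube.
  y = -3: RHS = -421 is not a perfect cube.
Continuing the search up to |y| = 50 finds no further solutions beyond those listed.
Collected solutions: (3, 1).

Solutions (with |y| ≤ 50): (3, 1).


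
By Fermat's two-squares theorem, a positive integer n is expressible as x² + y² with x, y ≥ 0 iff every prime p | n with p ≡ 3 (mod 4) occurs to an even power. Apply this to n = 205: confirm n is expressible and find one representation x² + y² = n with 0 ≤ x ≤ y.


Step 1: Factor n = 205 = 5 · 41.
Step 2: Check the mod-4 condition on each prime factor: 5 ≡ 1 (mod 4), exponent 1; 41 ≡ 1 (mod 4), exponent 1.
All primes ≡ 3 (mod 4) appear to even exponent (or don't appear), so by the two-squares theorem n IS expressible as a sum of two squares.
Step 3: Build a representation. Here n = 5 · 41 is a product of primes ≡ 1 (mod 4). Each prime p ≡ 1 (mod 4) is itself a sum of two squares; find a² by testing p − a² for a perfect square:
  5: 5 − 1² = 4 = 2² ⇒ 5 = 1² + 2².
  41: 41 − 1² = 40, 41 − 2² = 37, 41 − 3² = 32, 41 − 4² = 25 = 5² ⇒ 41 = 4² + 5².
  Combine using the Brahmagupta–Fibonacci identity (a² + b²)(c² + d²) = (ac − bd)² + (ad + bc)² = (ac + bd)² + (ad − bc)²:
  5 · 41 = 205: from (1² + 2²)(4² + 5²), take (1·4 − 2·5, 1·5 + 2·4) = (4 − 10, 5 + 8) = (-6, 13); dropping signs (only squares matter) gives (6, 13); check 6² + 13² = 36 + 169 = 205 ✓.
Step 4: Order so x ≤ y and verify: 6² + 13² = 36 + 169 = 205 = n. ✓

n = 205 = 6² + 13² (one valid representation with x ≤ y).


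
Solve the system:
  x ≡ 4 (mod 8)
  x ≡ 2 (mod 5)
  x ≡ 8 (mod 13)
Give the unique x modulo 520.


Moduli 8, 5, 13 are pairwise coprime; by CRT there is a unique solution modulo M = 8 · 5 · 13 = 520.
Solve pairwise, accumulating the modulus:
  Start with x ≡ 4 (mod 8).
  Combine with x ≡ 2 (mod 5): since gcd(8, 5) = 1, we get a unique residue mod 40.
    Write x = 4 + 8·t and substitute into x ≡ 2 (mod 5): 8·t ≡ 2 − 4 = -2 (mod 5).
    Reduce coefficients mod 5: 3·t ≡ 3 (mod 5).
    The inverse of 3 mod 5 is 2 (since 3·2 = 6 = 1·5 + 1), so t ≡ 2·3 = 6 ≡ 1 (mod 5).
    Then x = 4 + 8·1 = 12, valid modulo lcm(8, 5) = 40: x ≡ 12 (mod 40).
  Combine with x ≡ 8 (mod 13): since gcd(40, 13) = 1, we get a unique residue mod 520.
    Write x = 12 + 40·t and substitute into x ≡ 8 (mod 13): 40·t ≡ 8 − 12 = -4 (mod 13).
    Reduce coefficients mod 13: 1·t ≡ 9 (mod 13).
    So t ≡ 9 (mod 13).
    Then x = 12 + 40·9 = 372, valid modulo lcm(40, 13) = 520: x ≡ 372 (mod 520).
Verify: 372 mod 8 = 4 ✓, 372 mod 5 = 2 ✓, 372 mod 13 = 8 ✓.

x ≡ 372 (mod 520).


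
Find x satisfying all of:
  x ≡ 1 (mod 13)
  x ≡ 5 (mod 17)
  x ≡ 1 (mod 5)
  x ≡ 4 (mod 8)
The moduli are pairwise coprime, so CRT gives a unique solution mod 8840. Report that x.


Product of moduli M = 13 · 17 · 5 · 8 = 8840.
Merge one congruence at a time:
  Start: x ≡ 1 (mod 13).
  Combine with x ≡ 5 (mod 17); new modulus lcm = 221.
    Write x = 1 + 13·t and substitute into x ≡ 5 (mod 17): 13·t ≡ 5 − 1 = 4 (mod 17).
    The inverse of 13 mod 17 is 4 (since 13·4 = 52 = 3·17 + 1), so t ≡ 4·4 = 16 ≡ 16 (mod 17).
    Then x = 1 + 13·16 = 209, valid modulo lcm(13, 17) = 221: x ≡ 209 (mod 221).
  Combine with x ≡ 1 (mod 5); new modulus lcm = 1105.
    Write x = 209 + 221·t and substitute into x ≡ 1 (mod 5): 221·t ≡ 1 − 209 = -208 (mod 5).
    Reduce coefficients mod 5: 1·t ≡ 2 (mod 5).
    So t ≡ 2 (mod 5).
    Then x = 209 + 221·2 = 651, valid modulo lcm(221, 5) = 1105: x ≡ 651 (mod 1105).
  Combine with x ≡ 4 (mod 8); new modulus lcm = 8840.
    Write x = 651 + 1105·t and substitute into x ≡ 4 (mod 8): 1105·t ≡ 4 − 651 = -647 (mod 8).
    Reduce coefficients mod 8: 1·t ≡ 1 (mod 8).
    So t ≡ 1 (mod 8).
    Then x = 651 + 1105·1 = 1756, valid modulo lcm(1105, 8) = 8840: x ≡ 1756 (mod 8840).
Verify against each original: 1756 mod 13 = 1, 1756 mod 17 = 5, 1756 mod 5 = 1, 1756 mod 8 = 4.

x ≡ 1756 (mod 8840).


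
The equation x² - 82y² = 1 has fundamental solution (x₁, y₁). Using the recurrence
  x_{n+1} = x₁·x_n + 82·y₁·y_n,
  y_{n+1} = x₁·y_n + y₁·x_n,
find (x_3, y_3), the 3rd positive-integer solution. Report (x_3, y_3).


Step 1: Find the fundamental solution (x₁, y₁) of x² - 82y² = 1.
  Expand √82 as a continued fraction. a₀ = ⌊√82⌋ = 9; iterate m_{k+1} = d_k·a_k − m_k, d_{k+1} = (82 − m_{k+1}²)/d_k, a_{k+1} = ⌊(a₀ + m_{k+1})/d_{k+1}⌋ (starting m₀ = 0, d₀ = 1), with convergents p_k = a_k·p_{k-1} + p_{k-2}, q_k = a_k·q_{k-1} + q_{k-2} (p₋₁ = 1, q₋₁ = 0):
  k = 0: a₀ = 9; p₀/q₀ = 9/1; p₀² − 82·q₀² = 81 − 82 = -1.
  k = 1: m = 9, d = 1, a = ⌊(9 + 9)/1⌋ = 18; p/q = (18·9 + 1)/(18·1 + 0) = 163/18; p² − 82·q² = 26569 − 26568 = 1.
  The first convergent with p² − 82·q² = 1 gives the fundamental solution (x₁, y₁) = (163, 18).
Step 2: Apply the recurrence (x_{n+1}, y_{n+1}) = (x₁x_n + 82y₁y_n, x₁y_n + y₁x_n) repeatedly.
  From (x_1, y_1) = (163, 18): x_2 = 163·163 + 82·18·18 = 53137; y_2 = 163·18 + 18·163 = 5868.
  From (x_2, y_2) = (53137, 5868): x_3 = 163·53137 + 82·18·5868 = 17322499; y_3 = 163·5868 + 18·53137 = 1912950.
Step 3: Verify x_3² - 82·y_3² = 300068971605001 - 300068971605000 = 1 (should be 1). ✓

(x_1, y_1) = (163, 18); (x_3, y_3) = (17322499, 1912950).


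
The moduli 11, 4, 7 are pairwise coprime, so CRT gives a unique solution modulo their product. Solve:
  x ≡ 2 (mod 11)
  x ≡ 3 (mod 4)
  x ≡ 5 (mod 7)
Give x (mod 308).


Moduli 11, 4, 7 are pairwise coprime; by CRT there is a unique solution modulo M = 11 · 4 · 7 = 308.
Solve pairwise, accumulating the modulus:
  Start with x ≡ 2 (mod 11).
  Combine with x ≡ 3 (mod 4): since gcd(11, 4) = 1, we get a unique residue mod 44.
    Write x = 2 + 11·t and substitute into x ≡ 3 (mod 4): 11·t ≡ 3 − 2 = 1 (mod 4).
    Reduce coefficients mod 4: 3·t ≡ 1 (mod 4).
    The inverse of 3 mod 4 is 3 (since 3·3 = 9 = 2·4 + 1), so t ≡ 3·1 = 3 ≡ 3 (mod 4).
    Then x = 2 + 11·3 = 35, valid modulo lcm(11, 4) = 44: x ≡ 35 (mod 44).
  Combine with x ≡ 5 (mod 7): since gcd(44, 7) = 1, we get a unique residue mod 308.
    Write x = 35 + 44·t and substitute into x ≡ 5 (mod 7): 44·t ≡ 5 − 35 = -30 (mod 7).
    Reduce coefficients mod 7: 2·t ≡ 5 (mod 7).
    The inverse of 2 mod 7 is 4 (since 2·4 = 8 = 1·7 + 1), so t ≡ 4·5 = 20 ≡ 6 (mod 7).
    Then x = 35 + 44·6 = 299, valid modulo lcm(44, 7) = 308: x ≡ 299 (mod 308).
Verify: 299 mod 11 = 2 ✓, 299 mod 4 = 3 ✓, 299 mod 7 = 5 ✓.

x ≡ 299 (mod 308).


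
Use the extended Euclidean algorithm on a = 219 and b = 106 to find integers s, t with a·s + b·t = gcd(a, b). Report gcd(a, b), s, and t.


Euclidean algorithm on (219, 106) — divide until remainder is 0:
  219 = 2 · 106 + 7
  106 = 15 · 7 + 1
  7 = 7 · 1 + 0
gcd(219, 106) = 1.
Track Bezout coefficients alongside the remainders: start with r₀ = 219 = a·1 + b·0 (s = 1, t = 0) and r₁ = 106 = a·0 + b·1 (s = 0, t = 1); each new remainder r_{k+1} = r_{k-1} − q_k·r_k inherits s_{k+1} = s_{k-1} − q_k·s_k, t_{k+1} = t_{k-1} − q_k·t_k, so r_k = a·s_k + b·t_k at every step:
  q = 2: r = 7, s = 1 − 2·0 = 1, t = 0 − 2·1 = -2  (check: 219·1 + 106·(-2) = 7)
  q = 15: r = 1, s = 0 − 15·1 = -15, t = 1 − 15·(-2) = 31  (check: 219·(-15) + 106·31 = 1)
The row with r = 1 (the gcd) gives the Bezout coefficients s = -15, t = 31.
Result: 219 · (-15) + 106 · (31) = 1.

gcd(219, 106) = 1; s = -15, t = 31 (check: 219·(-15) + 106·31 = 1).


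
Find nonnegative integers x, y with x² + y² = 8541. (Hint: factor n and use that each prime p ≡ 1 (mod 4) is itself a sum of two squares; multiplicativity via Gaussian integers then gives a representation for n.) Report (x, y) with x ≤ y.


Step 1: Factor n = 8541 = 3^2 · 13 · 73.
Step 2: Check the mod-4 condition on each prime factor: 3 ≡ 3 (mod 4), exponent 2 (must be even); 13 ≡ 1 (mod 4), exponent 1; 73 ≡ 1 (mod 4), exponent 1.
All primes ≡ 3 (mod 4) appear to even exponent (or don't appear), so by the two-squares theorem n IS expressible as a sum of two squares.
Step 3: Build a representation. Group n = k² · m with k = 3 and m = 13 · 73 = 949 (a product of primes ≡ 1 (mod 4)); a representation of m scales to one of n via (k·x)² + (k·y)² = k²(x² + y²). Each prime p ≡ 1 (mod 4) is itself a sum of two squares; find a² by testing p − a² for a perfect square:
  13: 13 − 1² = 12, 13 − 2² = 9 = 3² ⇒ 13 = 2² + 3².
  73: 73 − 1² = 72, 73 − 2² = 69, 73 − 3² = 64 = 8² ⇒ 73 = 3² + 8².
  Combine using the Brahmagupta–Fibonacci identity (a² + b²)(c² + d²) = (ac − bd)² + (ad + bc)² = (ac + bd)² + (ad − bc)²:
  13 · 73 = 949: from (2² + 3²)(3² + 8²), take (2·3 − 3·8, 2·8 + 3·3) = (6 − 24, 16 + 9) = (-18, 25); dropping signs (only squares matter) gives (18, 25); check 18² + 25² = 324 + 625 = 949 ✓.
  Scale by k = 3: (3·18, 3·25) = (54, 75).
Step 4: Order so x ≤ y and verify: 54² + 75² = 2916 + 5625 = 8541 = n. ✓

n = 8541 = 54² + 75² (one valid representation with x ≤ y).


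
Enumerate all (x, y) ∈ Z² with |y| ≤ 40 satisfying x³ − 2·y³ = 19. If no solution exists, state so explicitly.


The equation is x³ - 2y³ = 19. For fixed y, x³ = 2·y³ + 19, so a solution requires the RHS to be a perfect cube.
Strategy: iterate y from -40 to 40, compute RHS = 2·y³ + 19, and check whether it is a (positive or negative) perfect cube.
Check small values of y:
  y = 0: RHS = 19 is not a perfect cube.
  y = 1: RHS = 21 is not a perfect cube.
  y = -1: RHS = 17 is not a perfect cube.
  y = 2: RHS = 35 is not a perfect cube.
  y = -2: RHS = 3 is not a perfect cube.
  y = 3: RHS = 73 is not a perfect cube.
  y = -3: RHS = -35 is not a perfect cube.
Continuing the search up to |y| = 40 finds no solutions either.
No (x, y) in the scanned range satisfies the equation.

No integer solutions with |y| ≤ 40.


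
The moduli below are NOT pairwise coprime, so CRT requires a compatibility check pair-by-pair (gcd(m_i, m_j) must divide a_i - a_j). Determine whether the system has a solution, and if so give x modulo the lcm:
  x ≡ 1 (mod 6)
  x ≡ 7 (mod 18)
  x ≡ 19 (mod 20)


Moduli 6, 18, 20 are not pairwise coprime, so CRT works modulo lcm(m_i) when all pairwise compatibility conditions hold.
Pairwise compatibility: gcd(m_i, m_j) must divide a_i - a_j for every pair.
Merge one congruence at a time:
  Start: x ≡ 1 (mod 6).
  Combine with x ≡ 7 (mod 18): gcd(6, 18) = 6; 7 - 1 = 6, which IS divisible by 6, so compatible.
    Write x = 1 + 6·t and substitute into x ≡ 7 (mod 18): 6·t ≡ 7 − 1 = 6 (mod 18).
    Divide the congruence (and modulus) by g = 6: 1·t ≡ 1 (mod 3).
    So t ≡ 1 (mod 3).
    Then x = 1 + 6·1 = 7, valid modulo lcm(6, 18) = 18: x ≡ 7 (mod 18).
  Combine with x ≡ 19 (mod 20): gcd(18, 20) = 2; 19 - 7 = 12, which IS divisible by 2, so compatible.
    Write x = 7 + 18·t and substitute into x ≡ 19 (mod 20): 18·t ≡ 19 − 7 = 12 (mod 20).
    Divide the congruence (and modulus) by g = 2: 9·t ≡ 6 (mod 10).
    The inverse of 9 mod 10 is 9 (since 9·9 = 81 = 8·10 + 1), so t ≡ 9·6 = 54 ≡ 4 (mod 10).
    Then x = 7 + 18·4 = 79, valid modulo lcm(18, 20) = 180: x ≡ 79 (mod 180).
Verify: 79 mod 6 = 1, 79 mod 18 = 7, 79 mod 20 = 19.

x ≡ 79 (mod 180).


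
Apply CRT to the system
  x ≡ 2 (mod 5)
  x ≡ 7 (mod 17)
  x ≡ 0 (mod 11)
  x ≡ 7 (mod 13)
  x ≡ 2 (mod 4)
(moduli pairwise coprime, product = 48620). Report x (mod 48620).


Product of moduli M = 5 · 17 · 11 · 13 · 4 = 48620.
Merge one congruence at a time:
  Start: x ≡ 2 (mod 5).
  Combine with x ≡ 7 (mod 17); new modulus lcm = 85.
    Write x = 2 + 5·t and substitute into x ≡ 7 (mod 17): 5·t ≡ 7 − 2 = 5 (mod 17).
    The inverse of 5 mod 17 is 7 (since 5·7 = 35 = 2·17 + 1), so t ≡ 7·5 = 35 ≡ 1 (mod 17).
    Then x = 2 + 5·1 = 7, valid modulo lcm(5, 17) = 85: x ≡ 7 (mod 85).
  Combine with x ≡ 0 (mod 11); new modulus lcm = 935.
    Write x = 7 + 85·t and substitute into x ≡ 0 (mod 11): 85·t ≡ 0 − 7 = -7 (mod 11).
    Reduce coefficients mod 11: 8·t ≡ 4 (mod 11).
    The inverse of 8 mod 11 is 7 (since 8·7 = 56 = 5·11 + 1), so t ≡ 7·4 = 28 ≡ 6 (mod 11).
    Then x = 7 + 85·6 = 517, valid modulo lcm(85, 11) = 935: x ≡ 517 (mod 935).
  Combine with x ≡ 7 (mod 13); new modulus lcm = 12155.
    Write x = 517 + 935·t and substitute into x ≡ 7 (mod 13): 935·t ≡ 7 − 517 = -510 (mod 13).
    Reduce coefficients mod 13: 12·t ≡ 10 (mod 13).
    The inverse of 12 mod 13 is 12 (since 12·12 = 144 = 11·13 + 1), so t ≡ 12·10 = 120 ≡ 3 (mod 13).
    Then x = 517 + 935·3 = 3322, valid modulo lcm(935, 13) = 12155: x ≡ 3322 (mod 12155).
  Combine with x ≡ 2 (mod 4); new modulus lcm = 48620.
    Write x = 3322 + 12155·t and substitute into x ≡ 2 (mod 4): 12155·t ≡ 2 − 3322 = -3320 (mod 4).
    Reduce coefficients mod 4: 3·t ≡ 0 (mod 4).
    The inverse of 3 mod 4 is 3 (since 3·3 = 9 = 2·4 + 1), so t ≡ 3·0 = 0 ≡ 0 (mod 4).
    Then x = 3322 + 12155·0 = 3322, valid modulo lcm(12155, 4) = 48620: x ≡ 3322 (mod 48620).
Verify against each original: 3322 mod 5 = 2, 3322 mod 17 = 7, 3322 mod 11 = 0, 3322 mod 13 = 7, 3322 mod 4 = 2.

x ≡ 3322 (mod 48620).


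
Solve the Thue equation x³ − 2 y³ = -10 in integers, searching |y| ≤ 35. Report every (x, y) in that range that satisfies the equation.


The equation is x³ - 2y³ = -10. For fixed y, x³ = 2·y³ − 10, so a solution requires the RHS to be a perfect cube.
Strategy: iterate y from -35 to 35, compute RHS = 2·y³ − 10, and check whether it is a (positive or negative) perfect cube.
Check small values of y:
  y = 0: RHS = -10 is not a perfect cube.
  y = 1: RHS = -8 = (-2)³ ⇒ x = -2 works.
  y = -1: RHS = -12 is not a perfect cube.
  y = 2: RHS = 6 is not a perfect cube.
  y = -2: RHS = -26 is not a perfect cube.
  y = 3: RHS = 44 is not a perfect cube.
  y = -3: RHS = -64 = (-4)³ ⇒ x = -4 works.
Continuing the search up to |y| = 35 finds no further solutions beyond those listed.
Collected solutions: (-2, 1), (-4, -3).

Solutions (with |y| ≤ 35): (-2, 1), (-4, -3).


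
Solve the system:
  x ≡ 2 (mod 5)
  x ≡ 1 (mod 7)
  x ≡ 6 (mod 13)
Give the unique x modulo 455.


Moduli 5, 7, 13 are pairwise coprime; by CRT there is a unique solution modulo M = 5 · 7 · 13 = 455.
Solve pairwise, accumulating the modulus:
  Start with x ≡ 2 (mod 5).
  Combine with x ≡ 1 (mod 7): since gcd(5, 7) = 1, we get a unique residue mod 35.
    Write x = 2 + 5·t and substitute into x ≡ 1 (mod 7): 5·t ≡ 1 − 2 = -1 (mod 7).
    Reduce coefficients mod 7: 5·t ≡ 6 (mod 7).
    The inverse of 5 mod 7 is 3 (since 5·3 = 15 = 2·7 + 1), so t ≡ 3·6 = 18 ≡ 4 (mod 7).
    Then x = 2 + 5·4 = 22, valid modulo lcm(5, 7) = 35: x ≡ 22 (mod 35).
  Combine with x ≡ 6 (mod 13): since gcd(35, 13) = 1, we get a unique residue mod 455.
    Write x = 22 + 35·t and substitute into x ≡ 6 (mod 13): 35·t ≡ 6 − 22 = -16 (mod 13).
    Reduce coefficients mod 13: 9·t ≡ 10 (mod 13).
    The inverse of 9 mod 13 is 3 (since 9·3 = 27 = 2·13 + 1), so t ≡ 3·10 = 30 ≡ 4 (mod 13).
    Then x = 22 + 35·4 = 162, valid modulo lcm(35, 13) = 455: x ≡ 162 (mod 455).
Verify: 162 mod 5 = 2 ✓, 162 mod 7 = 1 ✓, 162 mod 13 = 6 ✓.

x ≡ 162 (mod 455).


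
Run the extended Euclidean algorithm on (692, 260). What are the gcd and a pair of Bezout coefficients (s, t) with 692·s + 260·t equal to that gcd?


Euclidean algorithm on (692, 260) — divide until remainder is 0:
  692 = 2 · 260 + 172
  260 = 1 · 172 + 88
  172 = 1 · 88 + 84
  88 = 1 · 84 + 4
  84 = 21 · 4 + 0
gcd(692, 260) = 4.
Track Bezout coefficients alongside the remainders: start with r₀ = 692 = a·1 + b·0 (s = 1, t = 0) and r₁ = 260 = a·0 + b·1 (s = 0, t = 1); each new remainder r_{k+1} = r_{k-1} − q_k·r_k inherits s_{k+1} = s_{k-1} − q_k·s_k, t_{k+1} = t_{k-1} − q_k·t_k, so r_k = a·s_k + b·t_k at every step:
  q = 2: r = 172, s = 1 − 2·0 = 1, t = 0 − 2·1 = -2  (check: 692·1 + 260·(-2) = 172)
  q = 1: r = 88, s = 0 − 1·1 = -1, t = 1 − 1·(-2) = 3  (check: 692·(-1) + 260·3 = 88)
  q = 1: r = 84, s = 1 − 1·(-1) = 2, t = -2 − 1·3 = -5  (check: 692·2 + 260·(-5) = 84)
  q = 1: r = 4, s = -1 − 1·2 = -3, t = 3 − 1·(-5) = 8  (check: 692·(-3) + 260·8 = 4)
The row with r = 4 (the gcd) gives the Bezout coefficients s = -3, t = 8.
Result: 692 · (-3) + 260 · (8) = 4.

gcd(692, 260) = 4; s = -3, t = 8 (check: 692·(-3) + 260·8 = 4).


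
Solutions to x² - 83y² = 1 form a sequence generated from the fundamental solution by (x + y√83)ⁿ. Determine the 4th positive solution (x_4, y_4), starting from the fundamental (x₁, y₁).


Step 1: Find the fundamental solution (x₁, y₁) of x² - 83y² = 1.
  Expand √83 as a continued fraction. a₀ = ⌊√83⌋ = 9; iterate m_{k+1} = d_k·a_k − m_k, d_{k+1} = (83 − m_{k+1}²)/d_k, a_{k+1} = ⌊(a₀ + m_{k+1})/d_{k+1}⌋ (starting m₀ = 0, d₀ = 1), with convergents p_k = a_k·p_{k-1} + p_{k-2}, q_k = a_k·q_{k-1} + q_{k-2} (p₋₁ = 1, q₋₁ = 0):
  k = 0: a₀ = 9; p₀/q₀ = 9/1; p₀² − 83·q₀² = 81 − 83 = -2.
  k = 1: m = 9, d = 2, a = ⌊(9 + 9)/2⌋ = 9; p/q = (9·9 + 1)/(9·1 + 0) = 82/9; p² − 83·q² = 6724 − 6723 = 1.
  The first convergent with p² − 83·q² = 1 gives the fundamental solution (x₁, y₁) = (82, 9).
Step 2: Apply the recurrence (x_{n+1}, y_{n+1}) = (x₁x_n + 83y₁y_n, x₁y_n + y₁x_n) repeatedly.
  From (x_1, y_1) = (82, 9): x_2 = 82·82 + 83·9·9 = 13447; y_2 = 82·9 + 9·82 = 1476.
  From (x_2, y_2) = (13447, 1476): x_3 = 82·13447 + 83·9·1476 = 2205226; y_3 = 82·1476 + 9·13447 = 242055.
  From (x_3, y_3) = (2205226, 242055): x_4 = 82·2205226 + 83·9·242055 = 361643617; y_4 = 82·242055 + 9·2205226 = 39695544.
Step 3: Verify x_4² - 83·y_4² = 130786105716842689 - 130786105716842688 = 1 (should be 1). ✓

(x_1, y_1) = (82, 9); (x_4, y_4) = (361643617, 39695544).


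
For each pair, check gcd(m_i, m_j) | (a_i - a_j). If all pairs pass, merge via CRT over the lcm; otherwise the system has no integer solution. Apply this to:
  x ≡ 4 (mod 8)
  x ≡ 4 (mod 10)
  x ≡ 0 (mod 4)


Moduli 8, 10, 4 are not pairwise coprime, so CRT works modulo lcm(m_i) when all pairwise compatibility conditions hold.
Pairwise compatibility: gcd(m_i, m_j) must divide a_i - a_j for every pair.
Merge one congruence at a time:
  Start: x ≡ 4 (mod 8).
  Combine with x ≡ 4 (mod 10): gcd(8, 10) = 2; 4 - 4 = 0, which IS divisible by 2, so compatible.
    Write x = 4 + 8·t and substitute into x ≡ 4 (mod 10): 8·t ≡ 4 − 4 = 0 (mod 10).
    Divide the congruence (and modulus) by g = 2: 4·t ≡ 0 (mod 5).
    The inverse of 4 mod 5 is 4 (since 4·4 = 16 = 3·5 + 1), so t ≡ 4·0 = 0 ≡ 0 (mod 5).
    Then x = 4 + 8·0 = 4, valid modulo lcm(8, 10) = 40: x ≡ 4 (mod 40).
  Combine with x ≡ 0 (mod 4): gcd(40, 4) = 4; 0 - 4 = -4, which IS divisible by 4, so compatible.
    Write x = 4 + 40·t and substitute into x ≡ 0 (mod 4): 40·t ≡ 0 − 4 = -4 (mod 4).
    Divide the congruence (and modulus) by g = 4: 10·t ≡ -1 (mod 1).
    Modulo 1 every t works; take t = 0.
    Then x = 4 + 40·0 = 4, valid modulo lcm(40, 4) = 40: x ≡ 4 (mod 40).
Verify: 4 mod 8 = 4, 4 mod 10 = 4, 4 mod 4 = 0.

x ≡ 4 (mod 40).


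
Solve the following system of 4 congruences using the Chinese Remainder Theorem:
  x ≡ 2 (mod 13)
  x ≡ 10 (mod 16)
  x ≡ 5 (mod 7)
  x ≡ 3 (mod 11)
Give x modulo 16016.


Product of moduli M = 13 · 16 · 7 · 11 = 16016.
Merge one congruence at a time:
  Start: x ≡ 2 (mod 13).
  Combine with x ≡ 10 (mod 16); new modulus lcm = 208.
    Write x = 2 + 13·t and substitute into x ≡ 10 (mod 16): 13·t ≡ 10 − 2 = 8 (mod 16).
    The inverse of 13 mod 16 is 5 (since 13·5 = 65 = 4·16 + 1), so t ≡ 5·8 = 40 ≡ 8 (mod 16).
    Then x = 2 + 13·8 = 106, valid modulo lcm(13, 16) = 208: x ≡ 106 (mod 208).
  Combine with x ≡ 5 (mod 7); new modulus lcm = 1456.
    Write x = 106 + 208·t and substitute into x ≡ 5 (mod 7): 208·t ≡ 5 − 106 = -101 (mod 7).
    Reduce coefficients mod 7: 5·t ≡ 4 (mod 7).
    The inverse of 5 mod 7 is 3 (since 5·3 = 15 = 2·7 + 1), so t ≡ 3·4 = 12 ≡ 5 (mod 7).
    Then x = 106 + 208·5 = 1146, valid modulo lcm(208, 7) = 1456: x ≡ 1146 (mod 1456).
  Combine with x ≡ 3 (mod 11); new modulus lcm = 16016.
    Write x = 1146 + 1456·t and substitute into x ≡ 3 (mod 11): 1456·t ≡ 3 − 1146 = -1143 (mod 11).
    Reduce coefficients mod 11: 4·t ≡ 1 (mod 11).
    The inverse of 4 mod 11 is 3 (since 4·3 = 12 = 1·11 + 1), so t ≡ 3·1 = 3 ≡ 3 (mod 11).
    Then x = 1146 + 1456·3 = 5514, valid modulo lcm(1456, 11) = 16016: x ≡ 5514 (mod 16016).
Verify against each original: 5514 mod 13 = 2, 5514 mod 16 = 10, 5514 mod 7 = 5, 5514 mod 11 = 3.

x ≡ 5514 (mod 16016).


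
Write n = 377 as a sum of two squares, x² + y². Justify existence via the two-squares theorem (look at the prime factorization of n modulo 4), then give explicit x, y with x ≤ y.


Step 1: Factor n = 377 = 13 · 29.
Step 2: Check the mod-4 condition on each prime factor: 13 ≡ 1 (mod 4), exponent 1; 29 ≡ 1 (mod 4), exponent 1.
All primes ≡ 3 (mod 4) appear to even exponent (or don't appear), so by the two-squares theorem n IS expressible as a sum of two squares.
Step 3: Build a representation. Here n = 13 · 29 is a product of primes ≡ 1 (mod 4). Each prime p ≡ 1 (mod 4) is itself a sum of two squares; find a² by testing p − a² for a perfect square:
  13: 13 − 1² = 12, 13 − 2² = 9 = 3² ⇒ 13 = 2² + 3².
  29: 29 − 1² = 28, 29 − 2² = 25 = 5² ⇒ 29 = 2² + 5².
  Combine using the Brahmagupta–Fibonacci identity (a² + b²)(c² + d²) = (ac − bd)² + (ad + bc)² = (ac + bd)² + (ad − bc)²:
  13 · 29 = 377: from (2² + 3²)(2² + 5²), take (2·2 − 3·5, 2·5 + 3·2) = (4 − 15, 10 + 6) = (-11, 16); dropping signs (only squares matter) gives (11, 16); check 11² + 16² = 121 + 256 = 377 ✓.
Step 4: Order so x ≤ y and verify: 11² + 16² = 121 + 256 = 377 = n. ✓

n = 377 = 11² + 16² (one valid representation with x ≤ y).


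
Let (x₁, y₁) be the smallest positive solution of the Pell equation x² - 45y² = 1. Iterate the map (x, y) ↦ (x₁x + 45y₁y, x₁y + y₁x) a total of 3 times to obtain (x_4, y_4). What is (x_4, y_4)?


Step 1: Find the fundamental solution (x₁, y₁) of x² - 45y² = 1.
  Expand √45 as a continued fraction. a₀ = ⌊√45⌋ = 6; iterate m_{k+1} = d_k·a_k − m_k, d_{k+1} = (45 − m_{k+1}²)/d_k, a_{k+1} = ⌊(a₀ + m_{k+1})/d_{k+1}⌋ (starting m₀ = 0, d₀ = 1), with convergents p_k = a_k·p_{k-1} + p_{k-2}, q_k = a_k·q_{k-1} + q_{k-2} (p₋₁ = 1, q₋₁ = 0):
  k = 0: a₀ = 6; p₀/q₀ = 6/1; p₀² − 45·q₀² = 36 − 45 = -9.
  k = 1: m = 6, d = 9, a = ⌊(6 + 6)/9⌋ = 1; p/q = (1·6 + 1)/(1·1 + 0) = 7/1; p² − 45·q² = 49 − 45 = 4.
  k = 2: m = 3, d = 4, a = ⌊(6 + 3)/4⌋ = 2; p/q = (2·7 + 6)/(2·1 + 1) = 20/3; p² − 45·q² = 400 − 405 = -5.
  k = 3: m = 5, d = 5, a = ⌊(6 + 5)/5⌋ = 2; p/q = (2·20 + 7)/(2·3 + 1) = 47/7; p² − 45·q² = 2209 − 2205 = 4.
  k = 4: m = 5, d = 4, a = ⌊(6 + 5)/4⌋ = 2; p/q = (2·47 + 20)/(2·7 + 3) = 114/17; p² − 45·q² = 12996 − 13005 = -9.
  k = 5: m = 3, d = 9, a = ⌊(6 + 3)/9⌋ = 1; p/q = (1·114 + 47)/(1·17 + 7) = 161/24; p² − 45·q² = 25921 − 25920 = 1.
  The first convergent with p² − 45·q² = 1 gives the fundamental solution (x₁, y₁) = (161, 24).
Step 2: Apply the recurrence (x_{n+1}, y_{n+1}) = (x₁x_n + 45y₁y_n, x₁y_n + y₁x_n) repeatedly.
  From (x_1, y_1) = (161, 24): x_2 = 161·161 + 45·24·24 = 51841; y_2 = 161·24 + 24·161 = 7728.
  From (x_2, y_2) = (51841, 7728): x_3 = 161·51841 + 45·24·7728 = 16692641; y_3 = 161·7728 + 24·51841 = 2488392.
  From (x_3, y_3) = (16692641, 2488392): x_4 = 161·16692641 + 45·24·2488392 = 5374978561; y_4 = 161·2488392 + 24·16692641 = 801254496.
Step 3: Verify x_4² - 45·y_4² = 28890394531209630721 - 28890394531209630720 = 1 (should be 1). ✓

(x_1, y_1) = (161, 24); (x_4, y_4) = (5374978561, 801254496).


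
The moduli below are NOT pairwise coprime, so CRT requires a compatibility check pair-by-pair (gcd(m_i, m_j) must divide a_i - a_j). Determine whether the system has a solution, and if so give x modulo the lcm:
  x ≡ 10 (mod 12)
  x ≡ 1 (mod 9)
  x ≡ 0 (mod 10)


Moduli 12, 9, 10 are not pairwise coprime, so CRT works modulo lcm(m_i) when all pairwise compatibility conditions hold.
Pairwise compatibility: gcd(m_i, m_j) must divide a_i - a_j for every pair.
Merge one congruence at a time:
  Start: x ≡ 10 (mod 12).
  Combine with x ≡ 1 (mod 9): gcd(12, 9) = 3; 1 - 10 = -9, which IS divisible by 3, so compatible.
    Write x = 10 + 12·t and substitute into x ≡ 1 (mod 9): 12·t ≡ 1 − 10 = -9 (mod 9).
    Divide the congruence (and modulus) by g = 3: 4·t ≡ -3 (mod 3).
    Reduce coefficients mod 3: 1·t ≡ 0 (mod 3).
    So t ≡ 0 (mod 3).
    Then x = 10 + 12·0 = 10, valid modulo lcm(12, 9) = 36: x ≡ 10 (mod 36).
  Combine with x ≡ 0 (mod 10): gcd(36, 10) = 2; 0 - 10 = -10, which IS divisible by 2, so compatible.
    Write x = 10 + 36·t and substitute into x ≡ 0 (mod 10): 36·t ≡ 0 − 10 = -10 (mod 10).
    Divide the congruence (and modulus) by g = 2: 18·t ≡ -5 (mod 5).
    Reduce coefficients mod 5: 3·t ≡ 0 (mod 5).
    The inverse of 3 mod 5 is 2 (since 3·2 = 6 = 1·5 + 1), so t ≡ 2·0 = 0 ≡ 0 (mod 5).
    Then x = 10 + 36·0 = 10, valid modulo lcm(36, 10) = 180: x ≡ 10 (mod 180).
Verify: 10 mod 12 = 10, 10 mod 9 = 1, 10 mod 10 = 0.

x ≡ 10 (mod 180).


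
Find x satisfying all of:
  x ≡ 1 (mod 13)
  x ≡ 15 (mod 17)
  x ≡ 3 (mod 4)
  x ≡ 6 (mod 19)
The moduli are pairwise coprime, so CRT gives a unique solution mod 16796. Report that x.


Product of moduli M = 13 · 17 · 4 · 19 = 16796.
Merge one congruence at a time:
  Start: x ≡ 1 (mod 13).
  Combine with x ≡ 15 (mod 17); new modulus lcm = 221.
    Write x = 1 + 13·t and substitute into x ≡ 15 (mod 17): 13·t ≡ 15 − 1 = 14 (mod 17).
    The inverse of 13 mod 17 is 4 (since 13·4 = 52 = 3·17 + 1), so t ≡ 4·14 = 56 ≡ 5 (mod 17).
    Then x = 1 + 13·5 = 66, valid modulo lcm(13, 17) = 221: x ≡ 66 (mod 221).
  Combine with x ≡ 3 (mod 4); new modulus lcm = 884.
    Write x = 66 + 221·t and substitute into x ≡ 3 (mod 4): 221·t ≡ 3 − 66 = -63 (mod 4).
    Reduce coefficients mod 4: 1·t ≡ 1 (mod 4).
    So t ≡ 1 (mod 4).
    Then x = 66 + 221·1 = 287, valid modulo lcm(221, 4) = 884: x ≡ 287 (mod 884).
  Combine with x ≡ 6 (mod 19); new modulus lcm = 16796.
    Write x = 287 + 884·t and substitute into x ≡ 6 (mod 19): 884·t ≡ 6 − 287 = -281 (mod 19).
    Reduce coefficients mod 19: 10·t ≡ 4 (mod 19).
    The inverse of 10 mod 19 is 2 (since 10·2 = 20 = 1·19 + 1), so t ≡ 2·4 = 8 ≡ 8 (mod 19).
    Then x = 287 + 884·8 = 7359, valid modulo lcm(884, 19) = 16796: x ≡ 7359 (mod 16796).
Verify against each original: 7359 mod 13 = 1, 7359 mod 17 = 15, 7359 mod 4 = 3, 7359 mod 19 = 6.

x ≡ 7359 (mod 16796).


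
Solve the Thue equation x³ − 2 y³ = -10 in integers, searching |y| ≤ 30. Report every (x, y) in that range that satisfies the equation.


The equation is x³ - 2y³ = -10. For fixed y, x³ = 2·y³ − 10, so a solution requires the RHS to be a perfect cube.
Strategy: iterate y from -30 to 30, compute RHS = 2·y³ − 10, and check whether it is a (positive or negative) perfect cube.
Check small values of y:
  y = 0: RHS = -10 is not a perfect cube.
  y = 1: RHS = -8 = (-2)³ ⇒ x = -2 works.
  y = -1: RHS = -12 is not a perfect cube.
  y = 2: RHS = 6 is not a perfect cube.
  y = -2: RHS = -26 is not a perfect cube.
  y = 3: RHS = 44 is not a perfect cube.
  y = -3: RHS = -64 = (-4)³ ⇒ x = -4 works.
Continuing the search up to |y| = 30 finds no further solutions beyond those listed.
Collected solutions: (-2, 1), (-4, -3).

Solutions (with |y| ≤ 30): (-2, 1), (-4, -3).


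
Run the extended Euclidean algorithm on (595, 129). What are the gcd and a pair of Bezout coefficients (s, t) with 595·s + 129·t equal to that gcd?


Euclidean algorithm on (595, 129) — divide until remainder is 0:
  595 = 4 · 129 + 79
  129 = 1 · 79 + 50
  79 = 1 · 50 + 29
  50 = 1 · 29 + 21
  29 = 1 · 21 + 8
  21 = 2 · 8 + 5
  8 = 1 · 5 + 3
  5 = 1 · 3 + 2
  3 = 1 · 2 + 1
  2 = 2 · 1 + 0
gcd(595, 129) = 1.
Track Bezout coefficients alongside the remainders: start with r₀ = 595 = a·1 + b·0 (s = 1, t = 0) and r₁ = 129 = a·0 + b·1 (s = 0, t = 1); each new remainder r_{k+1} = r_{k-1} − q_k·r_k inherits s_{k+1} = s_{k-1} − q_k·s_k, t_{k+1} = t_{k-1} − q_k·t_k, so r_k = a·s_k + b·t_k at every step:
  q = 4: r = 79, s = 1 − 4·0 = 1, t = 0 − 4·1 = -4  (check: 595·1 + 129·(-4) = 79)
  q = 1: r = 50, s = 0 − 1·1 = -1, t = 1 − 1·(-4) = 5  (check: 595·(-1) + 129·5 = 50)
  q = 1: r = 29, s = 1 − 1·(-1) = 2, t = -4 − 1·5 = -9  (check: 595·2 + 129·(-9) = 29)
  q = 1: r = 21, s = -1 − 1·2 = -3, t = 5 − 1·(-9) = 14  (check: 595·(-3) + 129·14 = 21)
  q = 1: r = 8, s = 2 − 1·(-3) = 5, t = -9 − 1·14 = -23  (check: 595·5 + 129·(-23) = 8)
  q = 2: r = 5, s = -3 − 2·5 = -13, t = 14 − 2·(-23) = 60  (check: 595·(-13) + 129·60 = 5)
  q = 1: r = 3, s = 5 − 1·(-13) = 18, t = -23 − 1·60 = -83  (check: 595·18 + 129·(-83) = 3)
  q = 1: r = 2, s = -13 − 1·18 = -31, t = 60 − 1·(-83) = 143  (check: 595·(-31) + 129·143 = 2)
  q = 1: r = 1, s = 18 − 1·(-31) = 49, t = -83 − 1·143 = -226  (check: 595·49 + 129·(-226) = 1)
The row with r = 1 (the gcd) gives the Bezout coefficients s = 49, t = -226.
Result: 595 · (49) + 129 · (-226) = 1.

gcd(595, 129) = 1; s = 49, t = -226 (check: 595·49 + 129·(-226) = 1).


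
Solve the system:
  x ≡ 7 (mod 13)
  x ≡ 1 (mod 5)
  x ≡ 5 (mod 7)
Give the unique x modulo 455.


Moduli 13, 5, 7 are pairwise coprime; by CRT there is a unique solution modulo M = 13 · 5 · 7 = 455.
Solve pairwise, accumulating the modulus:
  Start with x ≡ 7 (mod 13).
  Combine with x ≡ 1 (mod 5): since gcd(13, 5) = 1, we get a unique residue mod 65.
    Write x = 7 + 13·t and substitute into x ≡ 1 (mod 5): 13·t ≡ 1 − 7 = -6 (mod 5).
    Reduce coefficients mod 5: 3·t ≡ 4 (mod 5).
    The inverse of 3 mod 5 is 2 (since 3·2 = 6 = 1·5 + 1), so t ≡ 2·4 = 8 ≡ 3 (mod 5).
    Then x = 7 + 13·3 = 46, valid modulo lcm(13, 5) = 65: x ≡ 46 (mod 65).
  Combine with x ≡ 5 (mod 7): since gcd(65, 7) = 1, we get a unique residue mod 455.
    Write x = 46 + 65·t and substitute into x ≡ 5 (mod 7): 65·t ≡ 5 − 46 = -41 (mod 7).
    Reduce coefficients mod 7: 2·t ≡ 1 (mod 7).
    The inverse of 2 mod 7 is 4 (since 2·4 = 8 = 1·7 + 1), so t ≡ 4·1 = 4 ≡ 4 (mod 7).
    Then x = 46 + 65·4 = 306, valid modulo lcm(65, 7) = 455: x ≡ 306 (mod 455).
Verify: 306 mod 13 = 7 ✓, 306 mod 5 = 1 ✓, 306 mod 7 = 5 ✓.

x ≡ 306 (mod 455).


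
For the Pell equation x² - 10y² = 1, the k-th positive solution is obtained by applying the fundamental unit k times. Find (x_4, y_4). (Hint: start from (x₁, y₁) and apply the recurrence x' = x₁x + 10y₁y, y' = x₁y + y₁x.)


Step 1: Find the fundamental solution (x₁, y₁) of x² - 10y² = 1.
  Expand √10 as a continued fraction. a₀ = ⌊√10⌋ = 3; iterate m_{k+1} = d_k·a_k − m_k, d_{k+1} = (10 − m_{k+1}²)/d_k, a_{k+1} = ⌊(a₀ + m_{k+1})/d_{k+1}⌋ (starting m₀ = 0, d₀ = 1), with convergents p_k = a_k·p_{k-1} + p_{k-2}, q_k = a_k·q_{k-1} + q_{k-2} (p₋₁ = 1, q₋₁ = 0):
  k = 0: a₀ = 3; p₀/q₀ = 3/1; p₀² − 10·q₀² = 9 − 10 = -1.
  k = 1: m = 3, d = 1, a = ⌊(3 + 3)/1⌋ = 6; p/q = (6·3 + 1)/(6·1 + 0) = 19/6; p² − 10·q² = 361 − 360 = 1.
  The first convergent with p² − 10·q² = 1 gives the fundamental solution (x₁, y₁) = (19, 6).
Step 2: Apply the recurrence (x_{n+1}, y_{n+1}) = (x₁x_n + 10y₁y_n, x₁y_n + y₁x_n) repeatedly.
  From (x_1, y_1) = (19, 6): x_2 = 19·19 + 10·6·6 = 721; y_2 = 19·6 + 6·19 = 228.
  From (x_2, y_2) = (721, 228): x_3 = 19·721 + 10·6·228 = 27379; y_3 = 19·228 + 6·721 = 8658.
  From (x_3, y_3) = (27379, 8658): x_4 = 19·27379 + 10·6·8658 = 1039681; y_4 = 19·8658 + 6·27379 = 328776.
Step 3: Verify x_4² - 10·y_4² = 1080936581761 - 1080936581760 = 1 (should be 1). ✓

(x_1, y_1) = (19, 6); (x_4, y_4) = (1039681, 328776).


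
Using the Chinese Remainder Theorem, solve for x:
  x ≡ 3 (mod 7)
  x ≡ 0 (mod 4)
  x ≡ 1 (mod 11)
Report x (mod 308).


Moduli 7, 4, 11 are pairwise coprime; by CRT there is a unique solution modulo M = 7 · 4 · 11 = 308.
Solve pairwise, accumulating the modulus:
  Start with x ≡ 3 (mod 7).
  Combine with x ≡ 0 (mod 4): since gcd(7, 4) = 1, we get a unique residue mod 28.
    Write x = 3 + 7·t and substitute into x ≡ 0 (mod 4): 7·t ≡ 0 − 3 = -3 (mod 4).
    Reduce coefficients mod 4: 3·t ≡ 1 (mod 4).
    The inverse of 3 mod 4 is 3 (since 3·3 = 9 = 2·4 + 1), so t ≡ 3·1 = 3 ≡ 3 (mod 4).
    Then x = 3 + 7·3 = 24, valid modulo lcm(7, 4) = 28: x ≡ 24 (mod 28).
  Combine with x ≡ 1 (mod 11): since gcd(28, 11) = 1, we get a unique residue mod 308.
    Write x = 24 + 28·t and substitute into x ≡ 1 (mod 11): 28·t ≡ 1 − 24 = -23 (mod 11).
    Reduce coefficients mod 11: 6·t ≡ 10 (mod 11).
    The inverse of 6 mod 11 is 2 (since 6·2 = 12 = 1·11 + 1), so t ≡ 2·10 = 20 ≡ 9 (mod 11).
    Then x = 24 + 28·9 = 276, valid modulo lcm(28, 11) = 308: x ≡ 276 (mod 308).
Verify: 276 mod 7 = 3 ✓, 276 mod 4 = 0 ✓, 276 mod 11 = 1 ✓.

x ≡ 276 (mod 308).


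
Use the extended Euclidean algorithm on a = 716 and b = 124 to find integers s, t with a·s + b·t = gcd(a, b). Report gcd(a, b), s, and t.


Euclidean algorithm on (716, 124) — divide until remainder is 0:
  716 = 5 · 124 + 96
  124 = 1 · 96 + 28
  96 = 3 · 28 + 12
  28 = 2 · 12 + 4
  12 = 3 · 4 + 0
gcd(716, 124) = 4.
Track Bezout coefficients alongside the remainders: start with r₀ = 716 = a·1 + b·0 (s = 1, t = 0) and r₁ = 124 = a·0 + b·1 (s = 0, t = 1); each new remainder r_{k+1} = r_{k-1} − q_k·r_k inherits s_{k+1} = s_{k-1} − q_k·s_k, t_{k+1} = t_{k-1} − q_k·t_k, so r_k = a·s_k + b·t_k at every step:
  q = 5: r = 96, s = 1 − 5·0 = 1, t = 0 − 5·1 = -5  (check: 716·1 + 124·(-5) = 96)
  q = 1: r = 28, s = 0 − 1·1 = -1, t = 1 − 1·(-5) = 6  (check: 716·(-1) + 124·6 = 28)
  q = 3: r = 12, s = 1 − 3·(-1) = 4, t = -5 − 3·6 = -23  (check: 716·4 + 124·(-23) = 12)
  q = 2: r = 4, s = -1 − 2·4 = -9, t = 6 − 2·(-23) = 52  (check: 716·(-9) + 124·52 = 4)
The row with r = 4 (the gcd) gives the Bezout coefficients s = -9, t = 52.
Result: 716 · (-9) + 124 · (52) = 4.

gcd(716, 124) = 4; s = -9, t = 52 (check: 716·(-9) + 124·52 = 4).


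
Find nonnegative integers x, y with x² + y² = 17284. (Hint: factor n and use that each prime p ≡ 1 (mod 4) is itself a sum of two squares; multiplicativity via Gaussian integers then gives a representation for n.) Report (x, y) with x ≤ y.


Step 1: Factor n = 17284 = 2^2 · 29 · 149.
Step 2: Check the mod-4 condition on each prime factor: 2 = 2 (special); 29 ≡ 1 (mod 4), exponent 1; 149 ≡ 1 (mod 4), exponent 1.
All primes ≡ 3 (mod 4) appear to even exponent (or don't appear), so by the two-squares theorem n IS expressible as a sum of two squares.
Step 3: Build a representation. Group n = k² · m with k = 2 and m = 29 · 149 = 4321 (a product of primes ≡ 1 (mod 4)); a representation of m scales to one of n via (k·x)² + (k·y)² = k²(x² + y²). Each prime p ≡ 1 (mod 4) is itself a sum of two squares; find a² by testing p − a² for a perfect square:
  29: 29 − 1² = 28, 29 − 2² = 25 = 5² ⇒ 29 = 2² + 5².
  149: 149 − 1² = 148, 149 − 2² = 145, 149 − 3² = 140, 149 − 4² = 133, 149 − 5² = 124, 149 − 6² = 113, 149 − 7² = 100 = 10² ⇒ 149 = 7² + 10².
  Combine using the Brahmagupta–Fibonacci identity (a² + b²)(c² + d²) = (ac − bd)² + (ad + bc)² = (ac + bd)² + (ad − bc)²:
  29 · 149 = 4321: from (2² + 5²)(7² + 10²), take (2·7 − 5·10, 2·10 + 5·7) = (14 − 50, 20 + 35) = (-36, 55); dropping signs (only squares matter) gives (36, 55); check 36² + 55² = 1296 + 3025 = 4321 ✓.
  Scale by k = 2: (2·36, 2·55) = (72, 110).
Step 4: Order so x ≤ y and verify: 72² + 110² = 5184 + 12100 = 17284 = n. ✓

n = 17284 = 72² + 110² (one valid representation with x ≤ y).
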